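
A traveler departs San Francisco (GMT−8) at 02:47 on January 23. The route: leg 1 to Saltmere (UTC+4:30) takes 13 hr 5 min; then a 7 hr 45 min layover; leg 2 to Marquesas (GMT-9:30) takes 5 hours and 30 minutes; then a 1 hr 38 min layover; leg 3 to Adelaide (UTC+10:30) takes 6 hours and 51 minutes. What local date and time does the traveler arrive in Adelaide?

08:06 on January 25

Convert departure to UTC: 02:47 + 8:00 = 10:47 UTC on Jan 23.
Add 13 hours and 5 minutes leg 1 → 23:52 UTC.
Add 7 hours 45 minutes layover in Saltmere → 07:37 UTC (Jan 24).
Add 5 hours and 30 minutes leg 2 → 13:07 UTC.
Add 1 hour 38 minutes layover in Marquesas → 14:45 UTC.
Add 6 hours and 51 minutes leg 3 → 21:36 UTC.
Adelaide is UTC+10:30, so local arrival = 21:36 + 10:30 = 08:06 on Jan 25.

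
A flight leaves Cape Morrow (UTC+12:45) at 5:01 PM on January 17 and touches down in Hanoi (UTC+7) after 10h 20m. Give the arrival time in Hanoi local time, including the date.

Convert departure to UTC: 5:01 PM − 12:45 = 4:16 AM UTC on Jan 17.
Add 10 hours and 20 minutes travel time → 2:36 PM UTC.
Hanoi is UTC+7:00, so local arrival = 2:36 PM + 7:00 = 9:36 PM on Jan 17.

9:36 PM on Jan 17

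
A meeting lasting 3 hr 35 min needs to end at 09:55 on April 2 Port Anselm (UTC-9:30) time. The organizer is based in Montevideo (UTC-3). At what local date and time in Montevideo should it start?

Target end time in UTC: 09:55 + 9:30 = 19:25 on Apr 2.
Subtract 3 hours 35 minutes → start 15:50 UTC on Apr 2.
Montevideo is UTC−3:00: 15:50 − 3:00 = 12:50 on Apr 2.

12:50 on Apr 2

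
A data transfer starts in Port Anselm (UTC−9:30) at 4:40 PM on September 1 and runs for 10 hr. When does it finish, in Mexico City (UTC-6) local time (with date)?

6:10 AM on September 2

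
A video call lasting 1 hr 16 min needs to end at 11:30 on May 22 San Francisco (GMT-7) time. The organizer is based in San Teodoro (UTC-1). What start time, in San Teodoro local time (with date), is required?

Target end time in UTC: 11:30 + 7:00 = 18:30 on May 22.
Subtract 1 hour 16 minutes → start 17:14 UTC on May 22.
San Teodoro is UTC−1:00: 17:14 − 1:00 = 16:14 on May 22.

16:14 on May 22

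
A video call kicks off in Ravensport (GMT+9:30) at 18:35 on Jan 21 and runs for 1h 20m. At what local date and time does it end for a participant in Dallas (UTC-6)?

Convert start to UTC: 18:35 − 9:30 = 09:05 UTC on Jan 21.
Add 1 hour and 20 minutes duration → 10:25 UTC.
Dallas is UTC−6:00, so local end time = 10:25 − 6:00 = 04:25 on Jan 21.

04:25 on Jan 21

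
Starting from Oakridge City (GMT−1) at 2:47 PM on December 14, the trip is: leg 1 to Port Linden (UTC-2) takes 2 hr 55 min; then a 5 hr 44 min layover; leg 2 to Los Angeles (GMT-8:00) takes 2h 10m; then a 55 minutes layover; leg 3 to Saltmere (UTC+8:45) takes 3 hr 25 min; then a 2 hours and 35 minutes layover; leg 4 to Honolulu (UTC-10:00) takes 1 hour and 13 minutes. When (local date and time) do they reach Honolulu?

12:44 AM on December 15

Convert departure to UTC: 2:47 PM + 1:00 = 3:47 PM UTC on Dec 14.
Add 2 hours 55 minutes leg 1 → 6:42 PM UTC.
Add 5 hours and 44 minutes layover in Port Linden → 12:26 AM UTC (Dec 15).
Add 2 hours and 10 minutes leg 2 → 2:36 AM UTC.
Add 55 minutes layover in Los Angeles → 3:31 AM UTC.
Add 3 hours 25 minutes leg 3 → 6:56 AM UTC.
Add 2 hours 35 minutes layover in Saltmere → 9:31 AM UTC.
Add 1 hour 13 minutes leg 4 → 10:44 AM UTC.
Honolulu is UTC−10:00, so local arrival = 10:44 AM − 10:00 = 12:44 AM on Dec 15.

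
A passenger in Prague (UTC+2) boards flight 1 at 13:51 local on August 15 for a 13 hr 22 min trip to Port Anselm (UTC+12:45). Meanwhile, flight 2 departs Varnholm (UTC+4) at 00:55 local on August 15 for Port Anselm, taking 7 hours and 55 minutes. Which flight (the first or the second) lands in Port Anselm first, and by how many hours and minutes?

the second, by 20 hours 23 minutes

Flight 1 in UTC: 13:51 − 2:00 = 11:51 on Aug 15.
+13 hours and 22 minutes → arrive 01:13 UTC on Aug 16.
Flight 2 in UTC: 00:55 − 4:00 = 20:55 on Aug 14.
+7 hours 55 minutes → arrive 04:50 UTC on Aug 15.
Flight 2 lands earlier by 20 hours 23 minutes.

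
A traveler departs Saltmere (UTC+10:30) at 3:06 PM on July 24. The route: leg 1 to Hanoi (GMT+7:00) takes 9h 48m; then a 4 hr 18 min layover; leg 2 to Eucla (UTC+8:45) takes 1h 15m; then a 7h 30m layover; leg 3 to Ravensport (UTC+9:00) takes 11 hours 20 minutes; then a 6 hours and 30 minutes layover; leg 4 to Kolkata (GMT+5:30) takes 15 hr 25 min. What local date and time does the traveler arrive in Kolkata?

6:12 PM on Jul 26

Convert departure to UTC: 3:06 PM − 10:30 = 4:36 AM UTC on Jul 24.
Add 9 hours and 48 minutes leg 1 → 2:24 PM UTC.
Add 4 hours and 18 minutes layover in Hanoi → 6:42 PM UTC.
Add 1 hour and 15 minutes leg 2 → 7:57 PM UTC.
Add 7 hours 30 minutes layover in Eucla → 3:27 AM UTC (Jul 25).
Add 11 hours and 20 minutes leg 3 → 2:47 PM UTC.
Add 6 hours and 30 minutes layover in Ravensport → 9:17 PM UTC.
Add 15 hours and 25 minutes leg 4 → 12:42 PM UTC (Jul 26).
Kolkata is UTC+5:30, so local arrival = 12:42 PM + 5:30 = 6:12 PM on Jul 26.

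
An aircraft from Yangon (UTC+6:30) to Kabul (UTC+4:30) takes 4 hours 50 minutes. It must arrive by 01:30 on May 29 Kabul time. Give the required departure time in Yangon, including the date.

22:40 on May 28

Target arrival in UTC: 01:30 − 4:30 = 21:00 on May 28.
Subtract 4 hours 50 minutes → departure 16:10 UTC on May 28.
Yangon is UTC+6:30: 16:10 + 6:30 = 22:40 on May 28.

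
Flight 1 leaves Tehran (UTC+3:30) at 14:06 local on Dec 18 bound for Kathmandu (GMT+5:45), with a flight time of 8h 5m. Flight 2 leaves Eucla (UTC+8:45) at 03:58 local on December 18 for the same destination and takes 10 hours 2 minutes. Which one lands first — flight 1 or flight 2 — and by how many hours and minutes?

the second, by 13 hours 26 minutes

Flight 1 in UTC: 14:06 − 3:30 = 10:36 on Dec 18.
+8 hours 5 minutes → arrive 18:41 UTC on Dec 18.
Flight 2 in UTC: 03:58 − 8:45 = 19:13 on Dec 17.
+10 hours and 2 minutes → arrive 05:15 UTC on Dec 18.
Flight 2 lands earlier by 13 hours 26 minutes.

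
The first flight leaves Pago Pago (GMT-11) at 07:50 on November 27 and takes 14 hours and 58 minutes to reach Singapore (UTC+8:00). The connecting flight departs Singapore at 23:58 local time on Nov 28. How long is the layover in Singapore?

Convert departure to UTC: 07:50 + 11:00 = 18:50 UTC on Nov 27.
Add 14 hours and 58 minutes flight time → 09:48 UTC (Nov 28).
Singapore is UTC+8:00, so local arrival = 09:48 + 8:00 = 17:48 on Nov 28.
Layover = 23:58 − 17:48 = 6 hours 10 minutes.

6 hours 10 minutes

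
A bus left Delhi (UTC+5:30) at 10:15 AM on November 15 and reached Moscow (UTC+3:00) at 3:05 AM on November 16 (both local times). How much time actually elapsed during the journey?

19 hours 20 minutes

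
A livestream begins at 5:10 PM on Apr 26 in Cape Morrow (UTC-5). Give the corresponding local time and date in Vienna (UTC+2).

Vienna is 7:00 ahead of Cape Morrow.
Shift by the zone difference: 5:10 PM + 7:00 = 12:10 AM on Apr 27 in Vienna.

12:10 AM on April 27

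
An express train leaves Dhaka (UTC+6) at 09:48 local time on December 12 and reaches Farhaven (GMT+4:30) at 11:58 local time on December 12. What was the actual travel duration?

Farhaven is 1:30 behind Dhaka.
Clock-face elapsed time (ignoring zones) is 2 hours 10 minutes.
Actual elapsed = 2 hours 10 minutes + 1:30 = 3 hours 40 minutes.

3 hours 40 minutes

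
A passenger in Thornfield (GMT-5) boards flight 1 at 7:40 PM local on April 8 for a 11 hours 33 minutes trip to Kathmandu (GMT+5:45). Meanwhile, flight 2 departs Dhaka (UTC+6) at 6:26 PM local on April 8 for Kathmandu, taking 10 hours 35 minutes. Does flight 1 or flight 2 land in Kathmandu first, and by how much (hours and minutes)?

the second, by 13 hours 12 minutes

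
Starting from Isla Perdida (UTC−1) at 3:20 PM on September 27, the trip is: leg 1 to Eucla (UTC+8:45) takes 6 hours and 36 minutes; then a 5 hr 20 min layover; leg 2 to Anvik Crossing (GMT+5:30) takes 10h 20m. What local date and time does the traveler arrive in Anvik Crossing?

8:06 PM on Sep 28

Convert departure to UTC: 3:20 PM + 1:00 = 4:20 PM UTC on Sep 27.
Add 6 hours and 36 minutes leg 1 → 10:56 PM UTC.
Add 5 hours 20 minutes layover in Eucla → 4:16 AM UTC (Sep 28).
Add 10 hours and 20 minutes leg 2 → 2:36 PM UTC.
Anvik Crossing is UTC+5:30, so local arrival = 2:36 PM + 5:30 = 8:06 PM on Sep 28.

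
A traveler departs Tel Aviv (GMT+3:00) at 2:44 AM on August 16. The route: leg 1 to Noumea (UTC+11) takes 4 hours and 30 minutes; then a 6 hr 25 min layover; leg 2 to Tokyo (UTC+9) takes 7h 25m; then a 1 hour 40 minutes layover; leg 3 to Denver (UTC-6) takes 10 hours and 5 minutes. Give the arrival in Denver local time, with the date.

Convert departure to UTC: 2:44 AM − 3:00 = 11:44 PM UTC on Aug 15.
Add 4 hours and 30 minutes leg 1 → 4:14 AM UTC (Aug 16).
Add 6 hours and 25 minutes layover in Noumea → 10:39 AM UTC.
Add 7 hours 25 minutes leg 2 → 6:04 PM UTC.
Add 1 hour 40 minutes layover in Tokyo → 7:44 PM UTC.
Add 10 hours and 5 minutes leg 3 → 5:49 AM UTC (Aug 17).
Denver is UTC−6:00, so local arrival = 5:49 AM − 6:00 = 11:49 PM on Aug 16.

11:49 PM on August 16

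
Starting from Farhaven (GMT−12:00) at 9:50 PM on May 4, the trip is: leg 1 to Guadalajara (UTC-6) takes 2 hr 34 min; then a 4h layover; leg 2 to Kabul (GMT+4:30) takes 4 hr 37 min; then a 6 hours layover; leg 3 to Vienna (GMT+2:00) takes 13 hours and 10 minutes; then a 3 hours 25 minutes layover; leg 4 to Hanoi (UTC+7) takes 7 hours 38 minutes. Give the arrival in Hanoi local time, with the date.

Convert departure to UTC: 9:50 PM + 12:00 = 9:50 AM UTC on May 5.
Add 2 hours 34 minutes leg 1 → 12:24 PM UTC.
Add 4 hours layover in Guadalajara → 4:24 PM UTC.
Add 4 hours and 37 minutes leg 2 → 9:01 PM UTC.
Add 6 hours layover in Kabul → 3:01 AM UTC (May 6).
Add 13 hours 10 minutes leg 3 → 4:11 PM UTC.
Add 3 hours 25 minutes layover in Vienna → 7:36 PM UTC.
Add 7 hours 38 minutes leg 4 → 3:14 AM UTC (May 7).
Hanoi is UTC+7:00, so local arrival = 3:14 AM + 7:00 = 10:14 AM on May 7.

10:14 AM on May 7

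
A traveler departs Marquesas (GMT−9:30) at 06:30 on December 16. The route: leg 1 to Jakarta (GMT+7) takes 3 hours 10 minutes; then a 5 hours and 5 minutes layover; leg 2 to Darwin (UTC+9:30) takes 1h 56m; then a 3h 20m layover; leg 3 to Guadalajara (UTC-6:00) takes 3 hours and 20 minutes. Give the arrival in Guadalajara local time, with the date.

02:51 on Dec 17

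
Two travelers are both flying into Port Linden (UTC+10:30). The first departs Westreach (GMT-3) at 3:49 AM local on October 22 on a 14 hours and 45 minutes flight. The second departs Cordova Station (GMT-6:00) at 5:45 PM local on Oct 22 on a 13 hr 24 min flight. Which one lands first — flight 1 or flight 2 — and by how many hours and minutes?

the first, by 15 hours 35 minutes

Flight 1 in UTC: 3:49 AM + 3:00 = 6:49 AM on Oct 22.
+14 hours 45 minutes → arrive 9:34 PM UTC on Oct 22.
Flight 2 in UTC: 5:45 PM + 6:00 = 11:45 PM on Oct 22.
+13 hours and 24 minutes → arrive 1:09 PM UTC on Oct 23.
Flight 1 lands earlier by 15 hours 35 minutes.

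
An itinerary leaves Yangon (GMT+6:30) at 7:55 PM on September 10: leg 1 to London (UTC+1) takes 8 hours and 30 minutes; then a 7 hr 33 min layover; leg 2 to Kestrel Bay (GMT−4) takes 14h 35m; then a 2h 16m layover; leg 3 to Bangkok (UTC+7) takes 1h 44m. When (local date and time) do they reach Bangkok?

7:03 AM on September 12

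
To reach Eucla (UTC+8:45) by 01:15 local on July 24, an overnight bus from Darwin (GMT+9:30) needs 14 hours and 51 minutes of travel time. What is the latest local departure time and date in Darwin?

Target arrival in UTC: 01:15 − 8:45 = 16:30 on Jul 23.
Subtract 14 hours and 51 minutes → departure 01:39 UTC on Jul 23.
Darwin is UTC+9:30: 01:39 + 9:30 = 11:09 on Jul 23.

11:09 on July 23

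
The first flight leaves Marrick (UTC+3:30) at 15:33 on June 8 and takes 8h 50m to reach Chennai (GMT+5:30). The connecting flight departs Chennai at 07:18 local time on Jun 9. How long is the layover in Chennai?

4 hours 55 minutes

Convert departure to UTC: 15:33 − 3:30 = 12:03 UTC on Jun 8.
Add 8 hours 50 minutes flight time → 20:53 UTC.
Chennai is UTC+5:30, so local arrival = 20:53 + 5:30 = 02:23 on Jun 9.
Layover = 07:18 − 02:23 = 4 hours 55 minutes.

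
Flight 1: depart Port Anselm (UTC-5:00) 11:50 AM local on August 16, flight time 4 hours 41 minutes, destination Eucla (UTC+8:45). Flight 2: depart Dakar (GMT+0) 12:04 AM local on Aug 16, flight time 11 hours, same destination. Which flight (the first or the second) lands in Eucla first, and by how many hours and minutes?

the second, by 10 hours 27 minutes

Flight 1 in UTC: 11:50 AM + 5:00 = 4:50 PM on Aug 16.
+4 hours 41 minutes → arrive 9:31 PM UTC on Aug 16.
Flight 2 departs at 12:04 AM UTC (Aug 16).
+11 hours → arrive 11:04 AM UTC on Aug 16.
Flight 2 lands earlier by 10 hours 27 minutes.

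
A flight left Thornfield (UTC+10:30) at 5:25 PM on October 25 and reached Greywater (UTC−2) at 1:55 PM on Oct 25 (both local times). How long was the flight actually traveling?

Greywater is 12:30 behind Thornfield.
Clock-face elapsed time (ignoring zones) is −3 hours 30 minutes.
Actual elapsed = −3 hours 30 minutes + 12:30 = 9 hours.

9 hours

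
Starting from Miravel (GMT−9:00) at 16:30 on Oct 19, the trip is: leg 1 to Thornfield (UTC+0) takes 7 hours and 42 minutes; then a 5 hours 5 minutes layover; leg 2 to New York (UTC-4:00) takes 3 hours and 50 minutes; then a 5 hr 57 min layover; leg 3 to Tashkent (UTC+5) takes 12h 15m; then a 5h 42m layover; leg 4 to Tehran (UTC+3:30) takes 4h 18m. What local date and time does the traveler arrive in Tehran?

Convert departure to UTC: 16:30 + 9:00 = 01:30 UTC on Oct 20.
Add 7 hours and 42 minutes leg 1 → 09:12 UTC.
Add 5 hours 5 minutes layover in Thornfield → 14:17 UTC.
Add 3 hours 50 minutes leg 2 → 18:07 UTC.
Add 5 hours 57 minutes layover in New York → 00:04 UTC (Oct 21).
Add 12 hours 15 minutes leg 3 → 12:19 UTC.
Add 5 hours and 42 minutes layover in Tashkent → 18:01 UTC.
Add 4 hours and 18 minutes leg 4 → 22:19 UTC.
Tehran is UTC+3:30, so local arrival = 22:19 + 3:30 = 01:49 on Oct 22.

01:49 on October 22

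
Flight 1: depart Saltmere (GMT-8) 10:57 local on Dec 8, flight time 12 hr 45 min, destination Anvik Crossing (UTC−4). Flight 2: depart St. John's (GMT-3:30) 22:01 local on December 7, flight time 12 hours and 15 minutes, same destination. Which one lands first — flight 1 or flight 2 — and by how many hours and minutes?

Flight 1 in UTC: 10:57 + 8:00 = 18:57 on Dec 8.
+12 hours and 45 minutes → arrive 07:42 UTC on Dec 9.
Flight 2 in UTC: 22:01 + 3:30 = 01:31 on Dec 8.
+12 hours 15 minutes → arrive 13:46 UTC on Dec 8.
Flight 2 lands earlier by 17 hours 56 minutes.

the second, by 17 hours 56 minutes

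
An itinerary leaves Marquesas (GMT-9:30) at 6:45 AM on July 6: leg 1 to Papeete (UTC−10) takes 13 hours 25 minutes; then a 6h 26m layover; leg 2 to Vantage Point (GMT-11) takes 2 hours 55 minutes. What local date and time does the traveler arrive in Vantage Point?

4:01 AM on Jul 7

Convert departure to UTC: 6:45 AM + 9:30 = 4:15 PM UTC on Jul 6.
Add 13 hours and 25 minutes leg 1 → 5:40 AM UTC (Jul 7).
Add 6 hours and 26 minutes layover in Papeete → 12:06 PM UTC.
Add 2 hours and 55 minutes leg 2 → 3:01 PM UTC.
Vantage Point is UTC−11:00, so local arrival = 3:01 PM − 11:00 = 4:01 AM on Jul 7.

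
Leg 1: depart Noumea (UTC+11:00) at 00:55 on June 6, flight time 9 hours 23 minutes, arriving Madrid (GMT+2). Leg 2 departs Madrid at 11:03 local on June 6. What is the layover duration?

Convert departure to UTC: 00:55 − 11:00 = 13:55 UTC on Jun 5.
Add 9 hours 23 minutes flight time → 23:18 UTC.
Madrid is UTC+2:00, so local arrival = 23:18 + 2:00 = 01:18 on Jun 6.
Layover = 11:03 − 01:18 = 9 hours 45 minutes.

9 hours 45 minutes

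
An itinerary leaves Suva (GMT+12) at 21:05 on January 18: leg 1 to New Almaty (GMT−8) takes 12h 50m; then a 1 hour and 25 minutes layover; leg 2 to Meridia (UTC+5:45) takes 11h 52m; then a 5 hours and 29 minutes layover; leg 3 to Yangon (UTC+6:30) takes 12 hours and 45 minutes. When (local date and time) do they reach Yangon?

11:56 on Jan 20

Convert departure to UTC: 21:05 − 12:00 = 09:05 UTC on Jan 18.
Add 12 hours 50 minutes leg 1 → 21:55 UTC.
Add 1 hour and 25 minutes layover in New Almaty → 23:20 UTC.
Add 11 hours 52 minutes leg 2 → 11:12 UTC (Jan 19).
Add 5 hours 29 minutes layover in Meridia → 16:41 UTC.
Add 12 hours and 45 minutes leg 3 → 05:26 UTC (Jan 20).
Yangon is UTC+6:30, so local arrival = 05:26 + 6:30 = 11:56 on Jan 20.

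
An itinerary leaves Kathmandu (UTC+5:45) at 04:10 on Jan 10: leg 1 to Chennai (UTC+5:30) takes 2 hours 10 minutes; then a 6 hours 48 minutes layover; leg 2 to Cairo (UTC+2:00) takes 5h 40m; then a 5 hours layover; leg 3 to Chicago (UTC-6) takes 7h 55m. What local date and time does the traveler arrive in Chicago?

Convert departure to UTC: 04:10 − 5:45 = 22:25 UTC on Jan 9.
Add 2 hours and 10 minutes leg 1 → 00:35 UTC (Jan 10).
Add 6 hours 48 minutes layover in Chennai → 07:23 UTC.
Add 5 hours and 40 minutes leg 2 → 13:03 UTC.
Add 5 hours layover in Cairo → 18:03 UTC.
Add 7 hours and 55 minutes leg 3 → 01:58 UTC (Jan 11).
Chicago is UTC−6:00, so local arrival = 01:58 − 6:00 = 19:58 on Jan 10.

19:58 on Jan 10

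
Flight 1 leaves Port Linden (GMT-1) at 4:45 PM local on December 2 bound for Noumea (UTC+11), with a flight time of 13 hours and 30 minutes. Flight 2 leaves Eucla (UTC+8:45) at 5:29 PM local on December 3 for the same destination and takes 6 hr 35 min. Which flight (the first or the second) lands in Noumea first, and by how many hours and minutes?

the first, by 8 hours 4 minutes

Flight 1 in UTC: 4:45 PM + 1:00 = 5:45 PM on Dec 2.
+13 hours 30 minutes → arrive 7:15 AM UTC on Dec 3.
Flight 2 in UTC: 5:29 PM − 8:45 = 8:44 AM on Dec 3.
+6 hours and 35 minutes → arrive 3:19 PM UTC on Dec 3.
Flight 1 lands earlier by 8 hours 4 minutes.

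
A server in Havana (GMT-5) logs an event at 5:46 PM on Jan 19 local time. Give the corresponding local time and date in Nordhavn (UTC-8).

In UTC: 5:46 PM + 5:00 = 10:46 PM on Jan 19.
Nordhavn is UTC−8:00: 10:46 PM − 8:00 = 2:46 PM on Jan 19.

2:46 PM on January 19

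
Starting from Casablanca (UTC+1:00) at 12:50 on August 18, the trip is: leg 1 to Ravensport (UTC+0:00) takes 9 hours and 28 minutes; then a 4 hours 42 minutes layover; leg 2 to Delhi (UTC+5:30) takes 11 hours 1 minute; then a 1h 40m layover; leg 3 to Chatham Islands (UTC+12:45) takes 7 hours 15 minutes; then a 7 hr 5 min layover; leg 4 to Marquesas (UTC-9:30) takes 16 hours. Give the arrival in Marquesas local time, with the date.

11:31 on Aug 20

Convert departure to UTC: 12:50 − 1:00 = 11:50 UTC on Aug 18.
Add 9 hours and 28 minutes leg 1 → 21:18 UTC.
Add 4 hours and 42 minutes layover in Ravensport → 02:00 UTC (Aug 19).
Add 11 hours 1 minute leg 2 → 13:01 UTC.
Add 1 hour and 40 minutes layover in Delhi → 14:41 UTC.
Add 7 hours 15 minutes leg 3 → 21:56 UTC.
Add 7 hours 5 minutes layover in Chatham Islands → 05:01 UTC (Aug 20).
Add 16 hours leg 4 → 21:01 UTC.
Marquesas is UTC−9:30, so local arrival = 21:01 − 9:30 = 11:31 on Aug 20.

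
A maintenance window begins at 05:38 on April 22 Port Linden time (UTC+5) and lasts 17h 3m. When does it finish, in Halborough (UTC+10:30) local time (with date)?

Convert start to UTC: 05:38 − 5:00 = 00:38 UTC on Apr 22.
Add 17 hours and 3 minutes duration → 17:41 UTC.
Halborough is UTC+10:30, so local end time = 17:41 + 10:30 = 04:11 on Apr 23.

04:11 on April 23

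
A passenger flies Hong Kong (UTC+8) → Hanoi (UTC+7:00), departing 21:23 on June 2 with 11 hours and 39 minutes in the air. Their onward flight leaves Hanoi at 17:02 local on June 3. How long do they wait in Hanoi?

9 hours

Convert departure to UTC: 21:23 − 8:00 = 13:23 UTC on Jun 2.
Add 11 hours and 39 minutes flight time → 01:02 UTC (Jun 3).
Hanoi is UTC+7:00, so local arrival = 01:02 + 7:00 = 08:02 on Jun 3.
Layover = 17:02 − 08:02 = 9 hours.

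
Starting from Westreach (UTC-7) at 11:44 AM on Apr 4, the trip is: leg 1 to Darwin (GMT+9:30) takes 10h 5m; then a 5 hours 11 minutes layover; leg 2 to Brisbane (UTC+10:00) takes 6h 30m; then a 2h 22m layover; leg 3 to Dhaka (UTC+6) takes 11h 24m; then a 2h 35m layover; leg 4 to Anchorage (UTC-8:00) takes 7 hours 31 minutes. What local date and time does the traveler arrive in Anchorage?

Convert departure to UTC: 11:44 AM + 7:00 = 6:44 PM UTC on Apr 4.
Add 10 hours 5 minutes leg 1 → 4:49 AM UTC (Apr 5).
Add 5 hours and 11 minutes layover in Darwin → 10:00 AM UTC.
Add 6 hours and 30 minutes leg 2 → 4:30 PM UTC.
Add 2 hours 22 minutes layover in Brisbane → 6:52 PM UTC.
Add 11 hours 24 minutes leg 3 → 6:16 AM UTC (Apr 6).
Add 2 hours 35 minutes layover in Dhaka → 8:51 AM UTC.
Add 7 hours and 31 minutes leg 4 → 4:22 PM UTC.
Anchorage is UTC−8:00, so local arrival = 4:22 PM − 8:00 = 8:22 AM on Apr 6.

8:22 AM on April 6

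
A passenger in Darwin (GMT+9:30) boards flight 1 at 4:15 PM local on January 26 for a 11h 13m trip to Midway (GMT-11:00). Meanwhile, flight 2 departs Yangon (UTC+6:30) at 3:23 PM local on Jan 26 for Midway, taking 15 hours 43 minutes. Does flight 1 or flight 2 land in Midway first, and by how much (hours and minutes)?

Flight 1 in UTC: 4:15 PM − 9:30 = 6:45 AM on Jan 26.
+11 hours and 13 minutes → arrive 5:58 PM UTC on Jan 26.
Flight 2 in UTC: 3:23 PM − 6:30 = 8:53 AM on Jan 26.
+15 hours 43 minutes → arrive 12:36 AM UTC on Jan 27.
Flight 1 lands earlier by 6 hours 38 minutes.

the first, by 6 hours 38 minutes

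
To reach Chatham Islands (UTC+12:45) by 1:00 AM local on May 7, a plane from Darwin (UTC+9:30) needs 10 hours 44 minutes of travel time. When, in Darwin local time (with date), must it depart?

Target arrival in UTC: 1:00 AM − 12:45 = 12:15 PM on May 6.
Subtract 10 hours and 44 minutes → departure 1:31 AM UTC on May 6.
Darwin is UTC+9:30: 1:31 AM + 9:30 = 11:01 AM on May 6.

11:01 AM on May 6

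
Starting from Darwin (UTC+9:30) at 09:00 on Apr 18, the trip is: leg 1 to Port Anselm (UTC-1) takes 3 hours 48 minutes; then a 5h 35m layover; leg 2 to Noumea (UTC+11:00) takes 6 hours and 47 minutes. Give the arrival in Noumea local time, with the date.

Convert departure to UTC: 09:00 − 9:30 = 23:30 UTC on Apr 17.
Add 3 hours and 48 minutes leg 1 → 03:18 UTC (Apr 18).
Add 5 hours 35 minutes layover in Port Anselm → 08:53 UTC.
Add 6 hours and 47 minutes leg 2 → 15:40 UTC.
Noumea is UTC+11:00, so local arrival = 15:40 + 11:00 = 02:40 on Apr 19.

02:40 on April 19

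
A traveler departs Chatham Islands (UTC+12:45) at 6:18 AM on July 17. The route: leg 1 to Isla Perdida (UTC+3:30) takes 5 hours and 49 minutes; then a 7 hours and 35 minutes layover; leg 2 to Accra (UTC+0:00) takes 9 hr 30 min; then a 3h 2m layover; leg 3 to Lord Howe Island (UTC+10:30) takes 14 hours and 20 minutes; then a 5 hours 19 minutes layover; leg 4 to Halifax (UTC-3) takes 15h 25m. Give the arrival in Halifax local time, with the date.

3:33 AM on Jul 19

Convert departure to UTC: 6:18 AM − 12:45 = 5:33 PM UTC on Jul 16.
Add 5 hours 49 minutes leg 1 → 11:22 PM UTC.
Add 7 hours 35 minutes layover in Isla Perdida → 6:57 AM UTC (Jul 17).
Add 9 hours 30 minutes leg 2 → 4:27 PM UTC.
Add 3 hours 2 minutes layover in Accra → 7:29 PM UTC.
Add 14 hours and 20 minutes leg 3 → 9:49 AM UTC (Jul 18).
Add 5 hours 19 minutes layover in Lord Howe Island → 3:08 PM UTC.
Add 15 hours and 25 minutes leg 4 → 6:33 AM UTC (Jul 19).
Halifax is UTC−3:00, so local arrival = 6:33 AM − 3:00 = 3:33 AM on Jul 19.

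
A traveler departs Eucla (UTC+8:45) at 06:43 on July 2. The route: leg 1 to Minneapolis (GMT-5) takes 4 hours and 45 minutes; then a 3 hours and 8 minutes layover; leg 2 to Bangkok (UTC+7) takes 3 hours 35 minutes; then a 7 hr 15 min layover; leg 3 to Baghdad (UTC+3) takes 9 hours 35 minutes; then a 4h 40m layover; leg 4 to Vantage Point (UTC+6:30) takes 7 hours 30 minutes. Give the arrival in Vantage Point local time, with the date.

20:56 on July 3

Convert departure to UTC: 06:43 − 8:45 = 21:58 UTC on Jul 1.
Add 4 hours 45 minutes leg 1 → 02:43 UTC (Jul 2).
Add 3 hours 8 minutes layover in Minneapolis → 05:51 UTC.
Add 3 hours 35 minutes leg 2 → 09:26 UTC.
Add 7 hours 15 minutes layover in Bangkok → 16:41 UTC.
Add 9 hours and 35 minutes leg 3 → 02:16 UTC (Jul 3).
Add 4 hours and 40 minutes layover in Baghdad → 06:56 UTC.
Add 7 hours 30 minutes leg 4 → 14:26 UTC.
Vantage Point is UTC+6:30, so local arrival = 14:26 + 6:30 = 20:56 on Jul 3.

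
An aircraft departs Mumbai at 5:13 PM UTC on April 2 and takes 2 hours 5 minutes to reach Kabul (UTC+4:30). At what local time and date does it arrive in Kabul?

11:48 PM on April 2

Departure is given in UTC: 5:13 PM on Apr 2.
Add 2 hours 5 minutes → 7:18 PM UTC.
Kabul is UTC+4:30: 7:18 PM + 4:30 = 11:48 PM on Apr 2.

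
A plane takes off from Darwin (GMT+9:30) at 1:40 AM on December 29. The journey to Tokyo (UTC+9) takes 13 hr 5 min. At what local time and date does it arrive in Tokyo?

Convert departure to UTC: 1:40 AM − 9:30 = 4:10 PM UTC on Dec 28.
Add 13 hours 5 minutes travel time → 5:15 AM UTC (Dec 29).
Tokyo is UTC+9:00, so local arrival = 5:15 AM + 9:00 = 2:15 PM on Dec 29.

2:15 PM on Dec 29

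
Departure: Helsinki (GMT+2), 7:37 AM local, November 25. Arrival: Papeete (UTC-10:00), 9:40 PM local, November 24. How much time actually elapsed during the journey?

Departure in UTC: 7:37 AM − 2:00 = 5:37 AM on Nov 25.
Arrival in UTC: 9:40 PM + 10:00 = 7:40 AM on Nov 25.
Elapsed = 7:40 AM − 5:37 AM = 2 hours 3 minutes.

2 hours 3 minutes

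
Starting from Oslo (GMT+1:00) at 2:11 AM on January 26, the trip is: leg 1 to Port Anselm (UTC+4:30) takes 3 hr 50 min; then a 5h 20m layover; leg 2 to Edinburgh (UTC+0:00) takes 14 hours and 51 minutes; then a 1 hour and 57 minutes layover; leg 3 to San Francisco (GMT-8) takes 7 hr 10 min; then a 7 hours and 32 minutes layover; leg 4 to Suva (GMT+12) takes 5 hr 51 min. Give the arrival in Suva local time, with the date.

11:42 AM on January 28

Convert departure to UTC: 2:11 AM − 1:00 = 1:11 AM UTC on Jan 26.
Add 3 hours and 50 minutes leg 1 → 5:01 AM UTC.
Add 5 hours 20 minutes layover in Port Anselm → 10:21 AM UTC.
Add 14 hours and 51 minutes leg 2 → 1:12 AM UTC (Jan 27).
Add 1 hour 57 minutes layover in Edinburgh → 3:09 AM UTC.
Add 7 hours and 10 minutes leg 3 → 10:19 AM UTC.
Add 7 hours and 32 minutes layover in San Francisco → 5:51 PM UTC.
Add 5 hours and 51 minutes leg 4 → 11:42 PM UTC.
Suva is UTC+12:00, so local arrival = 11:42 PM + 12:00 = 11:42 AM on Jan 28.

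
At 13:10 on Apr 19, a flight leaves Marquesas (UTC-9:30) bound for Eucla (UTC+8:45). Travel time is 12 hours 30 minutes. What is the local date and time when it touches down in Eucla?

19:55 on April 20

Convert departure to UTC: 13:10 + 9:30 = 22:40 UTC on Apr 19.
Add 12 hours 30 minutes travel time → 11:10 UTC (Apr 20).
Eucla is UTC+8:45, so local arrival = 11:10 + 8:45 = 19:55 on Apr 20.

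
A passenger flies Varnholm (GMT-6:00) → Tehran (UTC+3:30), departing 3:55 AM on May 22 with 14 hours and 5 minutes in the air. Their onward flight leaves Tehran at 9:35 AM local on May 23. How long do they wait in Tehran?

6 hours 5 minutes

Convert departure to UTC: 3:55 AM + 6:00 = 9:55 AM UTC on May 22.
Add 14 hours 5 minutes flight time → 12:00 AM UTC (May 23).
Tehran is UTC+3:30, so local arrival = 12:00 AM + 3:30 = 3:30 AM on May 23.
Layover = 9:35 AM − 3:30 AM = 6 hours 5 minutes.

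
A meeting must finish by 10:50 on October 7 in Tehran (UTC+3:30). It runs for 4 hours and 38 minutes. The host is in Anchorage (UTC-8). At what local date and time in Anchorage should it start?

18:42 on Oct 6

Target end time in UTC: 10:50 − 3:30 = 07:20 on Oct 7.
Subtract 4 hours 38 minutes → start 02:42 UTC on Oct 7.
Anchorage is UTC−8:00: 02:42 − 8:00 = 18:42 on Oct 6.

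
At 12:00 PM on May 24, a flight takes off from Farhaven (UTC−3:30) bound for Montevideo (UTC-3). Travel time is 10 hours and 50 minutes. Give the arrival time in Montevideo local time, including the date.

Montevideo is 0:30 ahead of Farhaven.
After 10 hours and 50 minutes it is 10:50 PM in Farhaven.
Shift by the zone difference: 10:50 PM + 0:30 = 11:20 PM on May 24 in Montevideo.

11:20 PM on May 24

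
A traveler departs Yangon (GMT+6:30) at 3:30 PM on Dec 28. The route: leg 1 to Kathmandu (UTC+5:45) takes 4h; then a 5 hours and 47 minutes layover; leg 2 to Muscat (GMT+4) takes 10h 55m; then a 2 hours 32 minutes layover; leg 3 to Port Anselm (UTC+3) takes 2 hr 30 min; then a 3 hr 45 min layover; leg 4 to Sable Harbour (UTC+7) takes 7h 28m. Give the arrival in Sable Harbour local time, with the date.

4:57 AM on December 30

Convert departure to UTC: 3:30 PM − 6:30 = 9:00 AM UTC on Dec 28.
Add 4 hours leg 1 → 1:00 PM UTC.
Add 5 hours 47 minutes layover in Kathmandu → 6:47 PM UTC.
Add 10 hours 55 minutes leg 2 → 5:42 AM UTC (Dec 29).
Add 2 hours and 32 minutes layover in Muscat → 8:14 AM UTC.
Add 2 hours and 30 minutes leg 3 → 10:44 AM UTC.
Add 3 hours 45 minutes layover in Port Anselm → 2:29 PM UTC.
Add 7 hours and 28 minutes leg 4 → 9:57 PM UTC.
Sable Harbour is UTC+7:00, so local arrival = 9:57 PM + 7:00 = 4:57 AM on Dec 30.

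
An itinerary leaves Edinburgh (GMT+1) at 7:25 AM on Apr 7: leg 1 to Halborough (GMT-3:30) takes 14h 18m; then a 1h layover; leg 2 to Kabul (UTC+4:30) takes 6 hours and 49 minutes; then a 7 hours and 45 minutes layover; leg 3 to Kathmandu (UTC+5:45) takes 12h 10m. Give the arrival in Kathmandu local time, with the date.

Convert departure to UTC: 7:25 AM − 1:00 = 6:25 AM UTC on Apr 7.
Add 14 hours and 18 minutes leg 1 → 8:43 PM UTC.
Add 1 hour layover in Halborough → 9:43 PM UTC.
Add 6 hours 49 minutes leg 2 → 4:32 AM UTC (Apr 8).
Add 7 hours and 45 minutes layover in Kabul → 12:17 PM UTC.
Add 12 hours 10 minutes leg 3 → 12:27 AM UTC (Apr 9).
Kathmandu is UTC+5:45, so local arrival = 12:27 AM + 5:45 = 6:12 AM on Apr 9.

6:12 AM on Apr 9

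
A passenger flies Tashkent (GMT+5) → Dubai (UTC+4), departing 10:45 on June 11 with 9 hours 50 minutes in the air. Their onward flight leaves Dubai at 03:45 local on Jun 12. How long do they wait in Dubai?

Convert departure to UTC: 10:45 − 5:00 = 05:45 UTC on Jun 11.
Add 9 hours 50 minutes flight time → 15:35 UTC.
Dubai is UTC+4:00, so local arrival = 15:35 + 4:00 = 19:35 on Jun 11.
Layover = 03:45 − 19:35 (+1 day) = 8 hours 10 minutes.

8 hours 10 minutes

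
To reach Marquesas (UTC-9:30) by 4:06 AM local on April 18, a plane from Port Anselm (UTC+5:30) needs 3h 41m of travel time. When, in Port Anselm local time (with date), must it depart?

Target arrival in UTC: 4:06 AM + 9:30 = 1:36 PM on Apr 18.
Subtract 3 hours and 41 minutes → departure 9:55 AM UTC on Apr 18.
Port Anselm is UTC+5:30: 9:55 AM + 5:30 = 3:25 PM on Apr 18.

3:25 PM on April 18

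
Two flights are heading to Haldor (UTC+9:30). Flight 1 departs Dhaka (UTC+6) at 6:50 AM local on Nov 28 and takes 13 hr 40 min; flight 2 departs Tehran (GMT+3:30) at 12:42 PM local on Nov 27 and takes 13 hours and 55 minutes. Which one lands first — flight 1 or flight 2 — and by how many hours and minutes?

the second, by 15 hours 23 minutes

Flight 1 in UTC: 6:50 AM − 6:00 = 12:50 AM on Nov 28.
+13 hours 40 minutes → arrive 2:30 PM UTC on Nov 28.
Flight 2 in UTC: 12:42 PM − 3:30 = 9:12 AM on Nov 27.
+13 hours 55 minutes → arrive 11:07 PM UTC on Nov 27.
Flight 2 lands earlier by 15 hours 23 minutes.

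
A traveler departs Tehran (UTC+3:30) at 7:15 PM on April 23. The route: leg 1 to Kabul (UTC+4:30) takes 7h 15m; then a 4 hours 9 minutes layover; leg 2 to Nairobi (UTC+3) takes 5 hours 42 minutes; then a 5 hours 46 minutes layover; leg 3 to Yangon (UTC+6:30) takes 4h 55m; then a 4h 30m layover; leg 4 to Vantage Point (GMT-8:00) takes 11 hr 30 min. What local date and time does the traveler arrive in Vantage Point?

3:32 AM on Apr 25

Convert departure to UTC: 7:15 PM − 3:30 = 3:45 PM UTC on Apr 23.
Add 7 hours 15 minutes leg 1 → 11:00 PM UTC.
Add 4 hours 9 minutes layover in Kabul → 3:09 AM UTC (Apr 24).
Add 5 hours and 42 minutes leg 2 → 8:51 AM UTC.
Add 5 hours 46 minutes layover in Nairobi → 2:37 PM UTC.
Add 4 hours and 55 minutes leg 3 → 7:32 PM UTC.
Add 4 hours and 30 minutes layover in Yangon → 12:02 AM UTC (Apr 25).
Add 11 hours 30 minutes leg 4 → 11:32 AM UTC.
Vantage Point is UTC−8:00, so local arrival = 11:32 AM − 8:00 = 3:32 AM on Apr 25.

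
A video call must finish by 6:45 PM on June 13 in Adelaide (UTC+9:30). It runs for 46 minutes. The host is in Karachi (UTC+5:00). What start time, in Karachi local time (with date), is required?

1:29 PM on Jun 13

Target end time in UTC: 6:45 PM − 9:30 = 9:15 AM on Jun 13.
Subtract 46 minutes → start 8:29 AM UTC on Jun 13.
Karachi is UTC+5:00: 8:29 AM + 5:00 = 1:29 PM on Jun 13.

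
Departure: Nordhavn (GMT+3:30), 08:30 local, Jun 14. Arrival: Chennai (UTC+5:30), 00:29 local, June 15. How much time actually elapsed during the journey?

Departure in UTC: 08:30 − 3:30 = 05:00 on Jun 14.
Arrival in UTC: 00:29 − 5:30 = 18:59 on Jun 14.
Elapsed = 18:59 − 05:00 = 13 hours 59 minutes.

13 hours 59 minutes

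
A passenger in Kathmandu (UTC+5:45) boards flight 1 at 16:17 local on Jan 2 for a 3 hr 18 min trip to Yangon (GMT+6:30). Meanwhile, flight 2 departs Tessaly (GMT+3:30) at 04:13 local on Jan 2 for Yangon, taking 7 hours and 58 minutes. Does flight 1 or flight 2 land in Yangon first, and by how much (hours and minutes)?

Flight 1 in UTC: 16:17 − 5:45 = 10:32 on Jan 2.
+3 hours 18 minutes → arrive 13:50 UTC on Jan 2.
Flight 2 in UTC: 04:13 − 3:30 = 00:43 on Jan 2.
+7 hours and 58 minutes → arrive 08:41 UTC on Jan 2.
Flight 2 lands earlier by 5 hours 9 minutes.

the second, by 5 hours 9 minutes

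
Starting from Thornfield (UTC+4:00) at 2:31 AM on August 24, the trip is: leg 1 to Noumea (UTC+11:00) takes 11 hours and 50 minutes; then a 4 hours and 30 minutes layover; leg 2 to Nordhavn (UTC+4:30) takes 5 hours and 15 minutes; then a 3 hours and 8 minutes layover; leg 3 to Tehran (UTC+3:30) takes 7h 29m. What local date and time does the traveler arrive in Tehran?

10:13 AM on August 25

Convert departure to UTC: 2:31 AM − 4:00 = 10:31 PM UTC on Aug 23.
Add 11 hours and 50 minutes leg 1 → 10:21 AM UTC (Aug 24).
Add 4 hours 30 minutes layover in Noumea → 2:51 PM UTC.
Add 5 hours and 15 minutes leg 2 → 8:06 PM UTC.
Add 3 hours 8 minutes layover in Nordhavn → 11:14 PM UTC.
Add 7 hours 29 minutes leg 3 → 6:43 AM UTC (Aug 25).
Tehran is UTC+3:30, so local arrival = 6:43 AM + 3:30 = 10:13 AM on Aug 25.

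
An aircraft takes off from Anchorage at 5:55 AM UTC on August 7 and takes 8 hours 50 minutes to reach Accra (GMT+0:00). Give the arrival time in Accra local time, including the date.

2:45 PM on August 7

Departure is given in UTC: 5:55 AM on Aug 7.
Add 8 hours and 50 minutes → 2:45 PM UTC.
Accra is UTC+0, so local arrival is 2:45 PM on Aug 7.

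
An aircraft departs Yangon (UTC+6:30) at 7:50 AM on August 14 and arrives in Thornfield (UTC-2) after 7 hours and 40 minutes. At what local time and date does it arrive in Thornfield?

Thornfield is 8:30 behind Yangon.
After 7 hours 40 minutes it is 3:30 PM in Yangon.
Shift by the zone difference: 3:30 PM − 8:30 = 7:00 AM on Aug 14 in Thornfield.

7:00 AM on August 14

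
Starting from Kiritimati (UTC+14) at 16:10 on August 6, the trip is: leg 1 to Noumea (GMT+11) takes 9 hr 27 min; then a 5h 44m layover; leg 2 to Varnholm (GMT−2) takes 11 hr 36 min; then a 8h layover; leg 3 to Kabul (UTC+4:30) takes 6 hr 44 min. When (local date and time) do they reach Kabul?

Convert departure to UTC: 16:10 − 14:00 = 02:10 UTC on Aug 6.
Add 9 hours and 27 minutes leg 1 → 11:37 UTC.
Add 5 hours and 44 minutes layover in Noumea → 17:21 UTC.
Add 11 hours and 36 minutes leg 2 → 04:57 UTC (Aug 7).
Add 8 hours layover in Varnholm → 12:57 UTC.
Add 6 hours and 44 minutes leg 3 → 19:41 UTC.
Kabul is UTC+4:30, so local arrival = 19:41 + 4:30 = 00:11 on Aug 8.

00:11 on Aug 8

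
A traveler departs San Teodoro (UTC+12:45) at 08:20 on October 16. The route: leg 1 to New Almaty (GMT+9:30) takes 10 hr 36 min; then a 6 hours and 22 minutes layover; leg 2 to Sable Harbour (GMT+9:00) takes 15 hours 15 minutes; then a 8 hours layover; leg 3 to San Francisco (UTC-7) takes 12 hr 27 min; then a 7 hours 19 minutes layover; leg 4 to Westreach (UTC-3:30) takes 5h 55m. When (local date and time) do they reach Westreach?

Convert departure to UTC: 08:20 − 12:45 = 19:35 UTC on Oct 15.
Add 10 hours and 36 minutes leg 1 → 06:11 UTC (Oct 16).
Add 6 hours and 22 minutes layover in New Almaty → 12:33 UTC.
Add 15 hours 15 minutes leg 2 → 03:48 UTC (Oct 17).
Add 8 hours layover in Sable Harbour → 11:48 UTC.
Add 12 hours 27 minutes leg 3 → 00:15 UTC (Oct 18).
Add 7 hours and 19 minutes layover in San Francisco → 07:34 UTC.
Add 5 hours and 55 minutes leg 4 → 13:29 UTC.
Westreach is UTC−3:30, so local arrival = 13:29 − 3:30 = 09:59 on Oct 18.

09:59 on October 18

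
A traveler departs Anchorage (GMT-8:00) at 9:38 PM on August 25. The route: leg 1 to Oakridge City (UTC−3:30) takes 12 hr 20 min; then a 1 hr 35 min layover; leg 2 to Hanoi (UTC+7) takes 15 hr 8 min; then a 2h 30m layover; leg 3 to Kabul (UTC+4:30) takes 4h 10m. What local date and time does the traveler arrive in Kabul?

9:51 PM on Aug 27

Convert departure to UTC: 9:38 PM + 8:00 = 5:38 AM UTC on Aug 26.
Add 12 hours and 20 minutes leg 1 → 5:58 PM UTC.
Add 1 hour 35 minutes layover in Oakridge City → 7:33 PM UTC.
Add 15 hours 8 minutes leg 2 → 10:41 AM UTC (Aug 27).
Add 2 hours 30 minutes layover in Hanoi → 1:11 PM UTC.
Add 4 hours 10 minutes leg 3 → 5:21 PM UTC.
Kabul is UTC+4:30, so local arrival = 5:21 PM + 4:30 = 9:51 PM on Aug 27.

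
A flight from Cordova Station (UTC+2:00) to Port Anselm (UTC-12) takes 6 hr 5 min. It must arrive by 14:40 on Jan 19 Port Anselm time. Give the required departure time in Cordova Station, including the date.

Target arrival in UTC: 14:40 + 12:00 = 02:40 on Jan 20.
Subtract 6 hours and 5 minutes → departure 20:35 UTC on Jan 19.
Cordova Station is UTC+2:00: 20:35 + 2:00 = 22:35 on Jan 19.

22:35 on January 19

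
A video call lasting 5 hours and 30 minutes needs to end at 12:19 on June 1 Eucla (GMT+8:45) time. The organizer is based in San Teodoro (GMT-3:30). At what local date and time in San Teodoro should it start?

18:34 on May 31

Target end time in UTC: 12:19 − 8:45 = 03:34 on Jun 1.
Subtract 5 hours and 30 minutes → start 22:04 UTC on May 31.
San Teodoro is UTC−3:30: 22:04 − 3:30 = 18:34 on May 31.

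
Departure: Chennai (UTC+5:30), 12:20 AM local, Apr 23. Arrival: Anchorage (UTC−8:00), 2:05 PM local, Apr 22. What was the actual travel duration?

3 hours 15 minutes

Departure in UTC: 12:20 AM − 5:30 = 6:50 PM on Apr 22.
Arrival in UTC: 2:05 PM + 8:00 = 10:05 PM on Apr 22.
Elapsed = 10:05 PM − 6:50 PM = 3 hours 15 minutes.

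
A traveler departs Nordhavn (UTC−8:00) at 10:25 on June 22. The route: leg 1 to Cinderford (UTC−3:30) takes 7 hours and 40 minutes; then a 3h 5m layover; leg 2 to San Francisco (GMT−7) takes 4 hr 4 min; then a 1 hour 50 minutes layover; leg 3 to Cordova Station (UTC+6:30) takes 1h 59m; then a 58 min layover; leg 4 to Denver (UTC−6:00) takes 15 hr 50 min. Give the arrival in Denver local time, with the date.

Convert departure to UTC: 10:25 + 8:00 = 18:25 UTC on Jun 22.
Add 7 hours 40 minutes leg 1 → 02:05 UTC (Jun 23).
Add 3 hours and 5 minutes layover in Cinderford → 05:10 UTC.
Add 4 hours and 4 minutes leg 2 → 09:14 UTC.
Add 1 hour 50 minutes layover in San Francisco → 11:04 UTC.
Add 1 hour 59 minutes leg 3 → 13:03 UTC.
Add 58 minutes layover in Cordova Station → 14:01 UTC.
Add 15 hours and 50 minutes leg 4 → 05:51 UTC (Jun 24).
Denver is UTC−6:00, so local arrival = 05:51 − 6:00 = 23:51 on Jun 23.

23:51 on June 23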